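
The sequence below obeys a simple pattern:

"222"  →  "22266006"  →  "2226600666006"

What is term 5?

22266006660066600666006

Each term is the previous one with 66006 appended.
From 2226600666006, 2 further steps: 2226600666006 → 222660066600666006 → (answer).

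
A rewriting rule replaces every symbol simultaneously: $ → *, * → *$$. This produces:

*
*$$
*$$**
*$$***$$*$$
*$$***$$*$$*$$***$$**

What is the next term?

*$$***$$*$$*$$***$$***$$***$$*$$*$$***$$*$$

φ(*$$***$$*$$*$$***$$**) expands symbol-by-symbol to *$$ * * *$$ *$$ *$$ * * *$$ * * *$$ * * *$$ *$$ *$$ * * *$$ *$$; joining the 21 pieces gives the next term.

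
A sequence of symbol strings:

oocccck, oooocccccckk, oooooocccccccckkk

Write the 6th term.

Reading off run lengths: o runs 2, 4, 6; c runs 4, 6, 8; k runs 1, 2, 3 — each is linear in n (n = 1, 2, …).
For term 6, n = 6, so the run lengths are 12, 14, 6.

oooooooooooocccccccccccccckkkkkk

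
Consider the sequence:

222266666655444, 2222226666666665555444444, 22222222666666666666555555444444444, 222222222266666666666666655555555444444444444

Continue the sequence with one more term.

2222222222226666666666666666665555555555444444444444444

Term n consists of 2n+2 2's, followed by 3n+3 6's, followed by 2n 5's, followed by 3n 4's (n = 1, 2, …).
At n = 5 the blocks have lengths 12, 18, 10, 15.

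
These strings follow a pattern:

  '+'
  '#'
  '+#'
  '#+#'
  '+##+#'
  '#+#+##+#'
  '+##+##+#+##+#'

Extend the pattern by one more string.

#+#+##+#+##+##+#+##+#

This is a Fibonacci-style word recurrence s(k) = s(k−2)·s(k−1): e.g. +·# = +#.
The next term joins #+#+##+# and +##+##+#+##+#.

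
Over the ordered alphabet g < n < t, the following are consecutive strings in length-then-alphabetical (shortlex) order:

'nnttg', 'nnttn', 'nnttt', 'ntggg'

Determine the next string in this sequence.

ntggn

The successor of ntggg increments the rightmost position that isn't already t and resets every position after it to g.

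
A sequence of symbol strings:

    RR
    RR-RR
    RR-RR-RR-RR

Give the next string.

RR-RR-RR-RR-RR-RR-RR-RR

Each string is two copies of the previous one joined by '-'.
So the next term is two copies of RR-RR-RR-RR with '-' between the halves.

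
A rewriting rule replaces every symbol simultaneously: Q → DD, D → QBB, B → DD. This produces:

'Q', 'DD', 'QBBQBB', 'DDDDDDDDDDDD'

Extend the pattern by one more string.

QBBQBBQBBQBBQBBQBBQBBQBBQBBQBBQBBQBB

Rewriting each symbol of DDDDDDDDDDDD: D→QBB, D→QBB, D→QBB, D→QBB, D→QBB, D→QBB, D→QBB, D→QBB, D→QBB, D→QBB, D→QBB, D→QBB, which concatenates to QBB QBB QBB QBB QBB QBB QBB QBB QBB QBB QBB QBB.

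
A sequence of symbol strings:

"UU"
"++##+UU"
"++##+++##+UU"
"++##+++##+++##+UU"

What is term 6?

Every step adds ++##+ at the front: s(k+1) = ++##+·s(k).
From ++##+++##+++##+UU, 2 further steps: ++##+++##+++##+UU → ++##+++##+++##+++##+UU → (answer).

++##+++##+++##+++##+++##+UU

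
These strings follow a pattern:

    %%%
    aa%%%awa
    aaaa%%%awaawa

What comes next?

Each term wraps the previous one in aa on the left and awa on the right.
Applying this once more to aaaa%%%awaawa:

aaaaaa%%%awaawaawa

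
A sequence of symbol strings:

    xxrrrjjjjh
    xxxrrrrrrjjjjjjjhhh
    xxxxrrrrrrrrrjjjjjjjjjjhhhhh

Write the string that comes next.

Term n consists of n+1 x's, followed by 3n r's, followed by 3n+1 j's, followed by 2n-1 h's (n = 1, 2, …).
At n = 4 the blocks have lengths 5, 12, 13, 7.

xxxxxrrrrrrrrrrrrjjjjjjjjjjjjjhhhhhhh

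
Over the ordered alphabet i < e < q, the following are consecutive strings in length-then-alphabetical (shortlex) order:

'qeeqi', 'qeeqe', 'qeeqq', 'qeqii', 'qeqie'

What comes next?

Treat qeqie as a base-3 numeral over the given alphabet and add one, carrying through any trailing q's.

qeqiq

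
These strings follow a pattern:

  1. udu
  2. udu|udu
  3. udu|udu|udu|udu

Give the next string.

Each string is two copies of the previous one joined by '|'.
One more doubling of udu|udu|udu|udu gives the answer.

udu|udu|udu|udu|udu|udu|udu|udu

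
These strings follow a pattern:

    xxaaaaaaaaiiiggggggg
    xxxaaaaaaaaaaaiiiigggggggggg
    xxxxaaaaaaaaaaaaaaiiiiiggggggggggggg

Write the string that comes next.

xxxxxaaaaaaaaaaaaaaaaaiiiiiigggggggggggggggg

The n-th term is n-1 x's then 3n-1 a's then n i's then 3n-2 g's, where the shown terms are n = 3, 4, 5.
At n = 6 the blocks have lengths 5, 17, 6, 16.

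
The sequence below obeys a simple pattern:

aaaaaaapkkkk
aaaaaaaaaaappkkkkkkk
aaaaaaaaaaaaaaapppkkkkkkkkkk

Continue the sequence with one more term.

aaaaaaaaaaaaaaaaaaappppkkkkkkkkkkkkk

Term n consists of 4n+3 a's, followed by n p's, followed by 3n+1 k's (n = 1, 2, …).
For the next term, n = 4, so the run lengths are 19, 4, 13.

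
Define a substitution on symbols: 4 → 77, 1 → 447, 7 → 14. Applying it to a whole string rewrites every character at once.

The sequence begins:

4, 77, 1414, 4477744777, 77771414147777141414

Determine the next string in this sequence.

φ(77771414147777141414) expands symbol-by-symbol to 14 14 14 14 447 77 447 77 447 77 14 14 14 14 447 77 447 77 447 77; joining the 20 pieces gives the next term.

1414141444777447774477714141414447774477744777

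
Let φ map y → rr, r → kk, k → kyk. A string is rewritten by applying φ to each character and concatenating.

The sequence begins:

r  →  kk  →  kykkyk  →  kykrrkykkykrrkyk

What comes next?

kykrrkykkkkkkykrrkykkykrrkykkkkkkykrrkyk

Applying the rule to each of the 16 symbols of kykrrkykkykrrkyk gives the pieces kyk rr kyk kk kk kyk rr kyk kyk rr kyk kk kk kyk rr kyk, which concatenate to the answer.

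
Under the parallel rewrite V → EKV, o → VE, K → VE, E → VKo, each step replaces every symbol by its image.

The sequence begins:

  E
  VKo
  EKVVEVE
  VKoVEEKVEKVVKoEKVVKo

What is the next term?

Rewriting the 20 symbols of VKoVEEKVEKVVKoEKVVKo one by one yields EKV VE VE EKV VKo VKo VE EKV VKo VE EKV EKV VE VE VKo VE EKV EKV VE VE; concatenated:

EKVVEVEEKVVKoVKoVEEKVVKoVEEKVEKVVEVEVKoVEEKVEKVVEVE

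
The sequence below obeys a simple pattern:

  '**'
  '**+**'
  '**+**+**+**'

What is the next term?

Each string is two copies of the previous one joined by '+'.
So the next term is two copies of **+**+**+** with '+' between the halves.

**+**+**+**+**+**+**+**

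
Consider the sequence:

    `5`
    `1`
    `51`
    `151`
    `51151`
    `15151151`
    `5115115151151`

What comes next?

This is a Fibonacci-style word recurrence s(k) = s(k−2)·s(k−1): e.g. 5·1 = 51.
Continuing: 15151151 · 5115115151151 gives term 8.

151511515115115151151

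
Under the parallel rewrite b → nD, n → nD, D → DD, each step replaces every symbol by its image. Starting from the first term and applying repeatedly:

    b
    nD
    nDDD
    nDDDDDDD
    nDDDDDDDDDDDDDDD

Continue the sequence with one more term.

Replace each of the 16 characters of nDDDDDDDDDDDDDDD in place — nD DD DD DD DD DD DD DD DD DD DD DD DD DD DD DD — and concatenate.

nDDDDDDDDDDDDDDDDDDDDDDDDDDDDDDD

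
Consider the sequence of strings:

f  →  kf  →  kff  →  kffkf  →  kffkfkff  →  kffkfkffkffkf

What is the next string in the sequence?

From term 3 onward, concatenate the last term with the second-to-last: kf·f = kff, kff·kf = kffkf, …
So term 7 is kffkfkffkffkf·kffkfkff.

kffkfkffkffkfkffkfkff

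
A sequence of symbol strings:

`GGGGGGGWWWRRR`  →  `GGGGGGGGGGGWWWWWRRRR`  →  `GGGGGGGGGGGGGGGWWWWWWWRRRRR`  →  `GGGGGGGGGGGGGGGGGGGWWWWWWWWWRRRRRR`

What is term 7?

GGGGGGGGGGGGGGGGGGGGGGGGGGGGGGGWWWWWWWWWWWWWWWRRRRRRRRR

Reading off run lengths: G runs 7, 11, 15, 19; W runs 3, 5, 7, 9; R runs 3, 4, 5, 6 — each is linear in n (n = 1, 2, …).
Setting n = 7 gives 31, 15, 9 characters in each block.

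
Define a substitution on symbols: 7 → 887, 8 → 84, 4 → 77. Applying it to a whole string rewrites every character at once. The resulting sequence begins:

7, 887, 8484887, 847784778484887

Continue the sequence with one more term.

Replace each of the 15 characters of 847784778484887 in place — 84 77 887 887 84 77 887 887 84 77 84 77 84 84 887 — and concatenate.

84778878878477887887847784778484887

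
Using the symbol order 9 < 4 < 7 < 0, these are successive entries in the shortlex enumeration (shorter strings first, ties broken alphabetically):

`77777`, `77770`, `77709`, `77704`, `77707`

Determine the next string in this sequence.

Find the rightmost character of 77707 below 0, bump it to the next letter, and reset everything to its right to 9.

77700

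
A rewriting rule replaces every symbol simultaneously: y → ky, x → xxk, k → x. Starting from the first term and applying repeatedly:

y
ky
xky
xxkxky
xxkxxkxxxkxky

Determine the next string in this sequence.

Replace each of the 13 characters of xxkxxkxxxkxky in place — xxk xxk x xxk xxk x xxk xxk xxk x xxk x ky — and concatenate.

xxkxxkxxxkxxkxxxkxxkxxkxxxkxky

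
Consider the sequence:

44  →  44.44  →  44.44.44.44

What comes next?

s(k+1) = s(k)·.·s(k) — each term doubles the last with '.' between the halves.
Doubling 44.44.44.44 with '.' between the halves:

44.44.44.44.44.44.44.44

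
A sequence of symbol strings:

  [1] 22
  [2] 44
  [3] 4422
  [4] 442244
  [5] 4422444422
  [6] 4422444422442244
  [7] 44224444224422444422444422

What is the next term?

442244442244224444224444224422444422442244

Each term (from the third on) is the previous term followed by the one before it: term 3 = 44·22 = 4422.
The next term joins 44224444224422444422444422 and 4422444422442244.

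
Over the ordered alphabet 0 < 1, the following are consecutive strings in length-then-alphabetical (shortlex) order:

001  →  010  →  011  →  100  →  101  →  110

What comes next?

Find the rightmost character of 110 below 1, bump it to the next letter, and reset everything to its right to 0.

111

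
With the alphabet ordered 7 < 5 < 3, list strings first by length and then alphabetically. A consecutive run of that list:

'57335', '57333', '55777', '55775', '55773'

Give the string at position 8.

55753

Advancing 3 positions from 55773 through 55773 → 55757 → 55755 reaches term 8.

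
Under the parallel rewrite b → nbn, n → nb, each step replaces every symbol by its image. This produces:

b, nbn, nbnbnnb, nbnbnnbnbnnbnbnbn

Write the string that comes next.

Rewriting the 17 symbols of nbnbnnbnbnnbnbnbn one by one yields nb nbn nb nbn nb nb nbn nb nbn nb nb nbn nb nbn nb nbn nb; concatenated:

nbnbnnbnbnnbnbnbnnbnbnnbnbnbnnbnbnnbnbnnb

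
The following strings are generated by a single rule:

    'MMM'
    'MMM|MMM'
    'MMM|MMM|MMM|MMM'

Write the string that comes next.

Every step duplicates the string with '|' between the halves.
So the next term is two copies of MMM|MMM|MMM|MMM with '|' between the halves.

MMM|MMM|MMM|MMM|MMM|MMM|MMM|MMM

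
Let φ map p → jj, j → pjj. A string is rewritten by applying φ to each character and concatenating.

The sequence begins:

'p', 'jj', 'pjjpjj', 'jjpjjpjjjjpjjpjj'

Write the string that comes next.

pjjpjjjjpjjpjjjjpjjpjjpjjpjjjjpjjpjjjjpjjpjj

φ(jjpjjpjjjjpjjpjj) expands symbol-by-symbol to pjj pjj jj pjj pjj jj pjj pjj pjj pjj jj pjj pjj jj pjj pjj; joining the 16 pieces gives the next term.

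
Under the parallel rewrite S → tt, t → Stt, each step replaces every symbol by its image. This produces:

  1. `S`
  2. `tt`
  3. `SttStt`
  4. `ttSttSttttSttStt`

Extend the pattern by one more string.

Replace each of the 16 characters of ttSttSttttSttStt in place — Stt Stt tt Stt Stt tt Stt Stt Stt Stt tt Stt Stt tt Stt Stt — and concatenate.

SttSttttSttSttttSttSttSttSttttSttSttttSttStt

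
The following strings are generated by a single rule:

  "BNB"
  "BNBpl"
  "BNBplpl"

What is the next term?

BNBplplpl

Each term is the previous one with pl appended.
One more step from BNBplpl gives the answer.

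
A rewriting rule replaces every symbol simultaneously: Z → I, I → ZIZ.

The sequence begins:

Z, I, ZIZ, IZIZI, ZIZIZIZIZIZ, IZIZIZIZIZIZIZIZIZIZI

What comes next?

ZIZIZIZIZIZIZIZIZIZIZIZIZIZIZIZIZIZIZIZIZIZ

φ(IZIZIZIZIZIZIZIZIZIZI) expands symbol-by-symbol to ZIZ I ZIZ I ZIZ I ZIZ I ZIZ I ZIZ I ZIZ I ZIZ I ZIZ I ZIZ I ZIZ; joining the 21 pieces gives the next term.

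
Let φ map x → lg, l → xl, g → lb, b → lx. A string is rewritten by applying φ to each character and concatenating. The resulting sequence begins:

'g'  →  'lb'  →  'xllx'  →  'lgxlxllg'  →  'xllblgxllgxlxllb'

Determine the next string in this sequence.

lgxlxllxxllblgxlxllblgxllgxlxllx

φ(xllblgxllgxlxllb) expands symbol-by-symbol to lg xl xl lx xl lb lg xl xl lb lg xl lg xl xl lx; joining the 16 pieces gives the next term.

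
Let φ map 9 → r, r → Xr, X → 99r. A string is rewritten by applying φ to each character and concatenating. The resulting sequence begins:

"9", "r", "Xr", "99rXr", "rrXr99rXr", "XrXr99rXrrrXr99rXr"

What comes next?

99rXr99rXrrrXr99rXrXrXr99rXrrrXr99rXr

Applying the rule to each of the 18 symbols of XrXr99rXrrrXr99rXr gives the pieces 99r Xr 99r Xr r r Xr 99r Xr Xr Xr 99r Xr r r Xr 99r Xr, which concatenate to the answer.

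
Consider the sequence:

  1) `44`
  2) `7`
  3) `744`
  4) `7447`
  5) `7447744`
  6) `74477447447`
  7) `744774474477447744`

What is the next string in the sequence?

74477447447744774474477447447

This is a Fibonacci-style word recurrence s(k) = s(k−1)·s(k−2): e.g. 7·44 = 744.
Continuing: 744774474477447744 · 74477447447 gives term 8.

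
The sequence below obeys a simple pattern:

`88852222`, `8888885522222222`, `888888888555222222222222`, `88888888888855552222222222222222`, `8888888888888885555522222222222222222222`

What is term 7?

The n-th term is 3n 8's then n 5's then 4n 2's (n = 1, 2, …).
Setting n = 7 gives 21, 7, 28 characters in each block.

88888888888888888888855555552222222222222222222222222222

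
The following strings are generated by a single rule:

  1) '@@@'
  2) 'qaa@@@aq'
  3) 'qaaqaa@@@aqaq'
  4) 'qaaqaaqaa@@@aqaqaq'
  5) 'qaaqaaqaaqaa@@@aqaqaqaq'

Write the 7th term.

qaaqaaqaaqaaqaaqaa@@@aqaqaqaqaqaq

s(k+1) = qaa·s(k)·aq, so each term gains qaa as a prefix and aq as a suffix.
From qaaqaaqaaqaa@@@aqaqaqaq, 2 further steps: qaaqaaqaaqaa@@@aqaqaqaq → qaaqaaqaaqaaqaa@@@aqaqaqaqaq → (answer).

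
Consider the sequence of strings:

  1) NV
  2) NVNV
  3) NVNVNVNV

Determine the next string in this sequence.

Every step duplicates the string.
So the next term is two copies of NVNVNVNV.

NVNVNVNVNVNVNVNV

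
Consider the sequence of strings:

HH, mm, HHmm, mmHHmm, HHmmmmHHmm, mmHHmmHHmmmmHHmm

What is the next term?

This is a Fibonacci-style word recurrence s(k) = s(k−2)·s(k−1): e.g. HH·mm = HHmm.
So term 7 is HHmmmmHHmm·mmHHmmHHmmmmHHmm.

HHmmmmHHmmmmHHmmHHmmmmHHmm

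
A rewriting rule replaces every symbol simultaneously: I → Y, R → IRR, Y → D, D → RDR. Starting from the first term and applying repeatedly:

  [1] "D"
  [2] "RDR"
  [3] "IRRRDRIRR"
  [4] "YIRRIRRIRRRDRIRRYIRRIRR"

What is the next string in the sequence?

Replace each of the 23 characters of YIRRIRRIRRRDRIRRYIRRIRR in place — D Y IRR IRR Y IRR IRR Y IRR IRR IRR RDR IRR Y IRR IRR D Y IRR IRR Y IRR IRR — and concatenate.

DYIRRIRRYIRRIRRYIRRIRRIRRRDRIRRYIRRIRRDYIRRIRRYIRRIRR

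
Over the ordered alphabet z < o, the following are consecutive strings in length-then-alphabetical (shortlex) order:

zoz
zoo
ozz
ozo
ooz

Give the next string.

ooo

The successor of ooz increments the rightmost position that isn't already o and resets every position after it to z.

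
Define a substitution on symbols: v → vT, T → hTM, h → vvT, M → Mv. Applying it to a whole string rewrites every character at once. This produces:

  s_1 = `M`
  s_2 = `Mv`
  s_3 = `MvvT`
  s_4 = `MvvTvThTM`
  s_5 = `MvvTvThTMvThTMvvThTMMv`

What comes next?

Rewriting the 22 symbols of MvvTvThTMvThTMvvThTMMv one by one yields Mv vT vT hTM vT hTM vvT hTM Mv vT hTM vvT hTM Mv vT vT hTM vvT hTM Mv Mv vT; concatenated:

MvvTvThTMvThTMvvThTMMvvThTMvvThTMMvvTvThTMvvThTMMvMvvT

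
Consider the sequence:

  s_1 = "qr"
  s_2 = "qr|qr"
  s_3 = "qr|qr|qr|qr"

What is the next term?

Each string is two copies of the previous one joined by '|'.
One more doubling of qr|qr|qr|qr gives the answer.

qr|qr|qr|qr|qr|qr|qr|qr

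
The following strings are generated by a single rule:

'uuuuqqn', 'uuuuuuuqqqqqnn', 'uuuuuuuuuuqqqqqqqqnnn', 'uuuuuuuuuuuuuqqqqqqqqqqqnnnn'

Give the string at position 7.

uuuuuuuuuuuuuuuuuuuuuuqqqqqqqqqqqqqqqqqqqqnnnnnnn

Each string has the form u^{3n+1} q^{3n-1} n^{n} (n = 1, 2, …).
For term 7, n = 7, so the run lengths are 22, 20, 7.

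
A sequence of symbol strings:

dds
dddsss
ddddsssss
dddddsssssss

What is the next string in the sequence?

Term n consists of n+1 d's, followed by 2n-1 s's (n = 1, 2, …).
Setting n = 5 gives 6, 9 characters in each block.

ddddddsssssssss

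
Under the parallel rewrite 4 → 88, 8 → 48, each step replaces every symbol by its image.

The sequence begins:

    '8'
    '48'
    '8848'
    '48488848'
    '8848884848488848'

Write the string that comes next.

Rewriting the 16 symbols of 8848884848488848 one by one yields 48 48 88 48 48 48 88 48 88 48 88 48 48 48 88 48; concatenated:

48488848484888488848884848488848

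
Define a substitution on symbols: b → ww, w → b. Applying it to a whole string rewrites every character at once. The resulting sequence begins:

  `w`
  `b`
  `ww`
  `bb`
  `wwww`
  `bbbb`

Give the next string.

wwwwwwww

Rewriting each symbol of bbbb: b→ww, b→ww, b→ww, b→ww, which concatenates to ww ww ww ww.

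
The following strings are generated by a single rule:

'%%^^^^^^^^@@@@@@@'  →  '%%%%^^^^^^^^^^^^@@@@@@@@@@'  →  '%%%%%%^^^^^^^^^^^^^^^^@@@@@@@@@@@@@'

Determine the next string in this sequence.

Reading off run lengths: % runs 2, 4, 6; ^ runs 8, 12, 16; @ runs 7, 10, 13 — each is linear in n, where the shown terms are n = 2, 3, 4.
At n = 5 the blocks have lengths 8, 20, 16.

%%%%%%%%^^^^^^^^^^^^^^^^^^^^@@@@@@@@@@@@@@@@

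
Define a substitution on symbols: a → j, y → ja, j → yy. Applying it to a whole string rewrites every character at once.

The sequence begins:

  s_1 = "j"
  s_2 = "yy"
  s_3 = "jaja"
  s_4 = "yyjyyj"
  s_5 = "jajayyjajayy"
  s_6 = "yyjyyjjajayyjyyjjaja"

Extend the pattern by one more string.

Replace each of the 20 characters of yyjyyjjajayyjyyjjaja in place — ja ja yy ja ja yy yy j yy j ja ja yy ja ja yy yy j yy j — and concatenate.

jajayyjajayyyyjyyjjajayyjajayyyyjyyj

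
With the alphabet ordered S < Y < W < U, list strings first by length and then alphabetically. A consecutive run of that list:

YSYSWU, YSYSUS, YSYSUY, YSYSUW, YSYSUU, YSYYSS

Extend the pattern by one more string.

YSYYSY

Find the rightmost character of YSYYSS below U, bump it to the next letter, and reset everything to its right to S.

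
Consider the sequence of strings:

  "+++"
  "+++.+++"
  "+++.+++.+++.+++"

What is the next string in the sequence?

+++.+++.+++.+++.+++.+++.+++.+++

s(k+1) = s(k)·.·s(k) — each term doubles the last with '.' between the halves.
So the next term is two copies of +++.+++.+++.+++ with '.' between the halves.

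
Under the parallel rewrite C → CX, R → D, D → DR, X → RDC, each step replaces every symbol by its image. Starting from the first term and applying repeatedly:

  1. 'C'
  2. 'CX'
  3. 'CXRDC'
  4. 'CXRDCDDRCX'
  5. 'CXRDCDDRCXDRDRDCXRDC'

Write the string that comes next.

CXRDCDDRCXDRDRDCXRDCDRDDRDDRCXRDCDDRCX

Applying the rule to each of the 20 symbols of CXRDCDDRCXDRDRDCXRDC gives the pieces CX RDC D DR CX DR DR D CX RDC DR D DR D DR CX RDC D DR CX, which concatenate to the answer.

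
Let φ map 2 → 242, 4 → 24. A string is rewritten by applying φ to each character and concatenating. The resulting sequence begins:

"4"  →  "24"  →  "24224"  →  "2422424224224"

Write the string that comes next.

Applying the rule to each of the 13 symbols of 2422424224224 gives the pieces 242 24 242 242 24 242 24 242 242 24 242 242 24, which concatenate to the answer.

2422424224224242242422422424224224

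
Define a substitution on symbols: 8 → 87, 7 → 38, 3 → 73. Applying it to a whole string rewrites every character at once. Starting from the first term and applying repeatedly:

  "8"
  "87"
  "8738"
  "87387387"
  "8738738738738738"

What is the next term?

φ(8738738738738738) expands symbol-by-symbol to 87 38 73 87 38 73 87 38 73 87 38 73 87 38 73 87; joining the 16 pieces gives the next term.

87387387387387387387387387387387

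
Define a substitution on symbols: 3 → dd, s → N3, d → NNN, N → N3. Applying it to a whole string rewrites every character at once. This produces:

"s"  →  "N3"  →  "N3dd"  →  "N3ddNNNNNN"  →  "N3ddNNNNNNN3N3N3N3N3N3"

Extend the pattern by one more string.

Applying the rule to each of the 22 symbols of N3ddNNNNNNN3N3N3N3N3N3 gives the pieces N3 dd NNN NNN N3 N3 N3 N3 N3 N3 N3 dd N3 dd N3 dd N3 dd N3 dd N3 dd, which concatenate to the answer.

N3ddNNNNNNN3N3N3N3N3N3N3ddN3ddN3ddN3ddN3ddN3dd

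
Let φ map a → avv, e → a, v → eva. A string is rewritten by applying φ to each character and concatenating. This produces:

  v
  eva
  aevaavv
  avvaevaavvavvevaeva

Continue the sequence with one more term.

Rewriting the 19 symbols of avvaevaavvavvevaeva one by one yields avv eva eva avv a eva avv avv eva eva avv eva eva a eva avv a eva avv; concatenated:

avvevaevaavvaevaavvavvevaevaavvevaevaaevaavvaevaavv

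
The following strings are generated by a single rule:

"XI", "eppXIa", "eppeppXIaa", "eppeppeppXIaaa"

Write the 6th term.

eppeppeppeppeppXIaaaaa

s(k+1) = epp·s(k)·a, so each term gains epp as a prefix and a as a suffix.
From eppeppeppXIaaa, 2 further steps: eppeppeppXIaaa → eppeppeppeppXIaaaa → (answer).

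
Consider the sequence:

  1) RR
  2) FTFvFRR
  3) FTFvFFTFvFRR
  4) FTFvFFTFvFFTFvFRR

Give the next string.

FTFvFFTFvFFTFvFFTFvFRR

The strings grow by a fixed prefix FTFvF each time.
So the next term is FTFvF·FTFvFFTFvFFTFvFRR.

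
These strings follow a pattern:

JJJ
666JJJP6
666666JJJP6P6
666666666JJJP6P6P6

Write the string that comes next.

666666666666JJJP6P6P6P6

s(k+1) = 666·s(k)·P6, so each term gains 666 as a prefix and P6 as a suffix.
So the next term is 666·666666666JJJP6P6P6·P6.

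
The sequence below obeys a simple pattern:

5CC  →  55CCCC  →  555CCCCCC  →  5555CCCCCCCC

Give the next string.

55555CCCCCCCCCC

Term n consists of n 5's, followed by 2n C's (n = 1, 2, …).
Setting n = 5 gives 5, 10 characters in each block.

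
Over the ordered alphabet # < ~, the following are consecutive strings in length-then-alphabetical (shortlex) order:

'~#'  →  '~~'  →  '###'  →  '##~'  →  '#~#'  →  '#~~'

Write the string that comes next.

~##

The successor of #~~ increments the rightmost position that isn't already ~ and resets every position after it to #.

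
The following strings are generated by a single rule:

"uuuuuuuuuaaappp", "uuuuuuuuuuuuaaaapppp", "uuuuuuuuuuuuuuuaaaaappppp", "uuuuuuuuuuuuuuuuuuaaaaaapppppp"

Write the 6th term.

uuuuuuuuuuuuuuuuuuuuuuuuaaaaaaaapppppppp

The n-th term is 3n u's then n a's then n p's, where the shown terms are n = 3, 4, 5, 6.
At n = 8 the blocks have lengths 24, 8, 8.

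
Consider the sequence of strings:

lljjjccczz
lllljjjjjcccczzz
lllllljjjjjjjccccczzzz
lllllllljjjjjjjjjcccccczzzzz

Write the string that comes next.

lllllllllljjjjjjjjjjjccccccczzzzzz

The n-th term is 2n l's then 2n+1 j's then n+2 c's then n+1 z's (n = 1, 2, …).
For the next term, n = 5, so the run lengths are 10, 11, 7, 6.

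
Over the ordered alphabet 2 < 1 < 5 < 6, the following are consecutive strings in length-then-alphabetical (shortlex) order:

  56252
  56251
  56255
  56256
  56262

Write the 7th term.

Advancing 2 positions from 56262 through 56262 → 56261 reaches term 7.

56265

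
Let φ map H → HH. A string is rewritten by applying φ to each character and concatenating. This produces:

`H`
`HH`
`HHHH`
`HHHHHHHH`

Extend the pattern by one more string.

HHHHHHHHHHHHHHHH

Apply φ to HHHHHHHH symbol by symbol: H→HH, H→HH, H→HH, H→HH, H→HH, H→HH, H→HH, H→HH; joined: HH HH HH HH HH HH HH HH.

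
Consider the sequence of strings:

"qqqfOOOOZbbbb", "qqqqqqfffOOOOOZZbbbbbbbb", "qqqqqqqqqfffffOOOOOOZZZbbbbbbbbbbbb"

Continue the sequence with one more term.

Each string has the form q^{3n} f^{2n-1} O^{n+3} Z^{n} b^{4n} (n = 1, 2, …).
Setting n = 4 gives 12, 7, 7, 4, 16 characters in each block.

qqqqqqqqqqqqfffffffOOOOOOOZZZZbbbbbbbbbbbbbbbb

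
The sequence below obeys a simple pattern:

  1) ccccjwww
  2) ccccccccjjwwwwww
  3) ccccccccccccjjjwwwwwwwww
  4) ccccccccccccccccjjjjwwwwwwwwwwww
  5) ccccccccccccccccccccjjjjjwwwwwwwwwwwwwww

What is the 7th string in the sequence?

Reading off run lengths: c runs 4, 8, 12, 16, 20; j runs 1, 2, 3, 4, 5; w runs 3, 6, 9, 12, 15 — each is linear in n (n = 1, 2, …).
Setting n = 7 gives 28, 7, 21 characters in each block.

ccccccccccccccccccccccccccccjjjjjjjwwwwwwwwwwwwwwwwwwwww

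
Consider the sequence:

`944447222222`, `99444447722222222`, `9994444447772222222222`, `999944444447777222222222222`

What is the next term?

99999444444447777722222222222222

Each string has the form 9^{n-1} 4^{n+2} 7^{n-1} 2^{2n+2}, where the shown terms are n = 2, 3, 4, 5.
Setting n = 6 gives 5, 8, 5, 14 characters in each block.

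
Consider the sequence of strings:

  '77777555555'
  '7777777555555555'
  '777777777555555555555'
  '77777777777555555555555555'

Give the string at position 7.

77777777777777777555555555555555555555555

Term n consists of 2n+1 7's, followed by 3n 5's, where the shown terms are n = 2, 3, 4, 5.
Setting n = 8 gives 17, 24 characters in each block.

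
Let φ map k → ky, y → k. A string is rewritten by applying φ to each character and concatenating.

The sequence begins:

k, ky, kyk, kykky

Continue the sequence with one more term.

Expanding kykky: k→ky, y→k, k→ky, k→ky, y→k. Concatenated: ky k ky ky k.

kykkykyk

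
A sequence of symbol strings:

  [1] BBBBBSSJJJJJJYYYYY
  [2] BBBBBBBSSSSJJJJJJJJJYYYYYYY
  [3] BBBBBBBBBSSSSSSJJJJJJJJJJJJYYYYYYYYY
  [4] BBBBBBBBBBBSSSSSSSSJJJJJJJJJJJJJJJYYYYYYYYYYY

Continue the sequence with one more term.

Reading off run lengths: B runs 5, 7, 9, 11; S runs 2, 4, 6, 8; J runs 6, 9, 12, 15; Y runs 5, 7, 9, 11 — each is linear in n, where the shown terms are n = 2, 3, 4, 5.
At n = 6 the blocks have lengths 13, 10, 18, 13.

BBBBBBBBBBBBBSSSSSSSSSSJJJJJJJJJJJJJJJJJJYYYYYYYYYYYYY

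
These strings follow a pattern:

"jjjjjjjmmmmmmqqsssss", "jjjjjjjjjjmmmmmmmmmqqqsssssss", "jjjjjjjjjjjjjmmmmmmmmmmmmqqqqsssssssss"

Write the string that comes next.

jjjjjjjjjjjjjjjjmmmmmmmmmmmmmmmqqqqqsssssssssss

Each string has the form j^{3n+1} m^{3n} q^{n} s^{2n+1}, where the shown terms are n = 2, 3, 4.
At n = 5 the blocks have lengths 16, 15, 5, 11.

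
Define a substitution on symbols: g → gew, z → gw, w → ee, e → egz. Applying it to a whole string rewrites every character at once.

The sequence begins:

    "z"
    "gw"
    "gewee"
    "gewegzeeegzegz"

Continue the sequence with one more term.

gewegzeeegzgewgwegzegzegzgewgwegzgewgw

Applying the rule to each of the 14 symbols of gewegzeeegzegz gives the pieces gew egz ee egz gew gw egz egz egz gew gw egz gew gw, which concatenate to the answer.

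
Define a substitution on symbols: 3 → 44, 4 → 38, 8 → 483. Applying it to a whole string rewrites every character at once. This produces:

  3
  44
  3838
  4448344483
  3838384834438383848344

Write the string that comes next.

4448344483444833848344383844483444834448338483443838

Replace each of the 22 characters of 3838384834438383848344 in place — 44 483 44 483 44 483 38 483 44 38 38 44 483 44 483 44 483 38 483 44 38 38 — and concatenate.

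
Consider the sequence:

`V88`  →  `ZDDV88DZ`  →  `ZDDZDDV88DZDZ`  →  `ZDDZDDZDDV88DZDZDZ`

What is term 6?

ZDDZDDZDDZDDZDDV88DZDZDZDZDZ

s(k+1) = ZDD·s(k)·DZ, so each term gains ZDD as a prefix and DZ as a suffix.
From ZDDZDDZDDV88DZDZDZ, 2 further steps: ZDDZDDZDDV88DZDZDZ → ZDDZDDZDDZDDV88DZDZDZDZ → (answer).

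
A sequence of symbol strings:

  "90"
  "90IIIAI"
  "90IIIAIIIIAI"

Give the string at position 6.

90IIIAIIIIAIIIIAIIIIAIIIIAI

Each term is the previous one with IIIAI appended.
From 90IIIAIIIIAI, 3 further steps: 90IIIAIIIIAI → 90IIIAIIIIAIIIIAI → 90IIIAIIIIAIIIIAIIIIAI → (answer).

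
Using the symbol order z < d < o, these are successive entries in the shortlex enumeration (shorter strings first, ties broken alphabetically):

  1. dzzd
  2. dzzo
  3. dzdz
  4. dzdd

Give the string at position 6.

Continuing the enumeration 2 steps past dzdd: dzdd → dzdo → (answer).

dzoz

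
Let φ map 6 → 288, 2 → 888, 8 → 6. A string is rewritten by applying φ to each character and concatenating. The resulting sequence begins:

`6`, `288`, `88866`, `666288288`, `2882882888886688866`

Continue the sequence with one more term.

Replace each of the 19 characters of 2882882888886688866 in place — 888 6 6 888 6 6 888 6 6 6 6 6 288 288 6 6 6 288 288 — and concatenate.

888668886688866666288288666288288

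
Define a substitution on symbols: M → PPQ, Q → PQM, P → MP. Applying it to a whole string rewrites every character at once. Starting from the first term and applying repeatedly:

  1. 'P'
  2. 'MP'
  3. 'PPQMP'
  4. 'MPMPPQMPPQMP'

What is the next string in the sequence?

PPQMPPPQMPMPPQMPPQMPMPPQMPPQMP

Expanding MPMPPQMPPQMP: M→PPQ, P→MP, M→PPQ, P→MP, P→MP, Q→PQM, M→PPQ, P→MP, P→MP, Q→PQM, M→PPQ, P→MP. Concatenated: PPQ MP PPQ MP MP PQM PPQ MP MP PQM PPQ MP.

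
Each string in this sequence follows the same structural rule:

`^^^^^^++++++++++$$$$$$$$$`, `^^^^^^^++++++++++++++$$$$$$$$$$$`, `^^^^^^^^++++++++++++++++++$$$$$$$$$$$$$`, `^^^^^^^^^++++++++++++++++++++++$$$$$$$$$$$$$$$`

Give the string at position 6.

Term n consists of n+3 ^'s, followed by 4n-2 +'s, followed by 2n+3 $'s, where the shown terms are n = 3, 4, 5, 6.
At n = 8 the blocks have lengths 11, 30, 19.

^^^^^^^^^^^++++++++++++++++++++++++++++++$$$$$$$$$$$$$$$$$$$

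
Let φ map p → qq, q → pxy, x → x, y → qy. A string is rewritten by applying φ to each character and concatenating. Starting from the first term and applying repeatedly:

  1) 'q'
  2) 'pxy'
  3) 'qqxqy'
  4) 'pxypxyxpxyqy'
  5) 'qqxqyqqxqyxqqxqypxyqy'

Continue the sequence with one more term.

pxypxyxpxyqypxypxyxpxyqyxpxypxyxpxyqyqqxqypxyqy

Replace each of the 21 characters of qqxqyqqxqyxqqxqypxyqy in place — pxy pxy x pxy qy pxy pxy x pxy qy x pxy pxy x pxy qy qq x qy pxy qy — and concatenate.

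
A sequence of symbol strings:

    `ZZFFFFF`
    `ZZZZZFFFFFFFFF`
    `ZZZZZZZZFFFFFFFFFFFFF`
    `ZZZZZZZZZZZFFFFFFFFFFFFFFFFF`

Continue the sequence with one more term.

ZZZZZZZZZZZZZZFFFFFFFFFFFFFFFFFFFFF

Reading off run lengths: Z runs 2, 5, 8, 11; F runs 5, 9, 13, 17 — each is linear in n (n = 1, 2, …).
For the next term, n = 5, so the run lengths are 14, 21.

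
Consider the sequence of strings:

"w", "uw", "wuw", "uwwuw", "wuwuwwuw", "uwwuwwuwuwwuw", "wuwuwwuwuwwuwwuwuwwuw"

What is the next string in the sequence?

Each term (from the third on) is the two preceding terms concatenated in order: term 3 = w·uw = wuw.
Continuing: uwwuwwuwuwwuw · wuwuwwuwuwwuwwuwuwwuw gives term 8.

uwwuwwuwuwwuwwuwuwwuwuwwuwwuwuwwuw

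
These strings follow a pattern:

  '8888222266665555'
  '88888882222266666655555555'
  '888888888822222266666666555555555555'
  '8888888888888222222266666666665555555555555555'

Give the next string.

Term n consists of 3n+1 8's, followed by n+3 2's, followed by 2n+2 6's, followed by 4n 5's (n = 1, 2, …).
Setting n = 5 gives 16, 8, 12, 20 characters in each block.

88888888888888882222222266666666666655555555555555555555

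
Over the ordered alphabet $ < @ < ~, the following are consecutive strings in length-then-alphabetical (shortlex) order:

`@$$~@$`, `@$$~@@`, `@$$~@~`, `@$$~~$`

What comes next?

@$$~~@

Find the rightmost character of @$$~~$ below ~, bump it to the next letter, and reset everything to its right to $.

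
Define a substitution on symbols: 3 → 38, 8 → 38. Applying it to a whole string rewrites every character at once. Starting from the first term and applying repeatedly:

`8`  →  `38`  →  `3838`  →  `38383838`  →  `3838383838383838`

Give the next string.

38383838383838383838383838383838

Replace each of the 16 characters of 3838383838383838 in place — 38 38 38 38 38 38 38 38 38 38 38 38 38 38 38 38 — and concatenate.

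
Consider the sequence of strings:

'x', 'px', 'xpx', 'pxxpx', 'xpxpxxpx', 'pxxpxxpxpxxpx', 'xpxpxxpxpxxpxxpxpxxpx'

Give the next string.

pxxpxxpxpxxpxxpxpxxpxpxxpxxpxpxxpx

Each term (from the third on) is the two preceding terms concatenated in order: term 3 = x·px = xpx.
So term 8 is pxxpxxpxpxxpx·xpxpxxpxpxxpxxpxpxxpx.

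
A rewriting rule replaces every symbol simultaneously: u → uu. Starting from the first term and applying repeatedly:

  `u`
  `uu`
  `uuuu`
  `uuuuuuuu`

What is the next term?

uuuuuuuuuuuuuuuu

Apply φ to uuuuuuuu symbol by symbol: u→uu, u→uu, u→uu, u→uu, u→uu, u→uu, u→uu, u→uu; joined: uu uu uu uu uu uu uu uu.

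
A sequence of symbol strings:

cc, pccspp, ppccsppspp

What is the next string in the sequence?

pppccsppsppspp

Each term wraps the previous one in p on the left and spp on the right.
One more step from ppccsppspp gives the answer.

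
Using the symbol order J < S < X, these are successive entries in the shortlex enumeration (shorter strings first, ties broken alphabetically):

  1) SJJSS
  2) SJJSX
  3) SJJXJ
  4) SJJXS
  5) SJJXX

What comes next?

SJSJJ

Treat SJJXX as a base-3 numeral over the given alphabet and add one, carrying through any trailing X's.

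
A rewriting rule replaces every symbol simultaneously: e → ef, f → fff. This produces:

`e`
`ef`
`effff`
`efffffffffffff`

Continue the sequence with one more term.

effffffffffffffffffffffffffffffffffffffff

Applying the rule to each of the 14 symbols of efffffffffffff gives the pieces ef fff fff fff fff fff fff fff fff fff fff fff fff fff, which concatenate to the answer.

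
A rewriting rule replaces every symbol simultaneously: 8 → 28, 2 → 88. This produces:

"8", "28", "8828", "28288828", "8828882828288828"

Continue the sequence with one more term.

Rewriting the 16 symbols of 8828882828288828 one by one yields 28 28 88 28 28 28 88 28 88 28 88 28 28 28 88 28; concatenated:

28288828282888288828882828288828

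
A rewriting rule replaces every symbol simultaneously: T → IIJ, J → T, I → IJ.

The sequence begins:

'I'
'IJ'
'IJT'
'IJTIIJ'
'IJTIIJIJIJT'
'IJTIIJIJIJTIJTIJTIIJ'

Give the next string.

IJTIIJIJIJTIJTIJTIIJIJTIIJIJTIIJIJIJT

Replace each of the 20 characters of IJTIIJIJIJTIJTIJTIIJ in place — IJ T IIJ IJ IJ T IJ T IJ T IIJ IJ T IIJ IJ T IIJ IJ IJ T — and concatenate.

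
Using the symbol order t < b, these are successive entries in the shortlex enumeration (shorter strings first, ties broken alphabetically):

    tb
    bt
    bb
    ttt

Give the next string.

The successor of ttt increments the rightmost position that isn't already b and resets every position after it to t.

ttb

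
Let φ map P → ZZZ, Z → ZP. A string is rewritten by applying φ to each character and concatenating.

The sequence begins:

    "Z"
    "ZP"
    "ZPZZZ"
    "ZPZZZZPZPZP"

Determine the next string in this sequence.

Rewriting each symbol of ZPZZZZPZPZP: Z→ZP, P→ZZZ, Z→ZP, Z→ZP, Z→ZP, Z→ZP, P→ZZZ, Z→ZP, P→ZZZ, Z→ZP, P→ZZZ, which concatenates to ZP ZZZ ZP ZP ZP ZP ZZZ ZP ZZZ ZP ZZZ.

ZPZZZZPZPZPZPZZZZPZZZZPZZZ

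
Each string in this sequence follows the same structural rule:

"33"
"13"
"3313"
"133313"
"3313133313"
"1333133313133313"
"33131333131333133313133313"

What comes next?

133313331313331333131333131333133313133313

Each term (from the third on) is the two preceding terms concatenated in order: term 3 = 33·13 = 3313.
The next term joins 1333133313133313 and 33131333131333133313133313.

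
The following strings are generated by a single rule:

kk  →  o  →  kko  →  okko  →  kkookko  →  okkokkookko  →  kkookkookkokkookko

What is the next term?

From term 3 onward, concatenate the second-to-last term with the last: kk·o = kko, o·kko = okko, …
So term 8 is okkokkookko·kkookkookkokkookko.

okkokkookkokkookkookkokkookko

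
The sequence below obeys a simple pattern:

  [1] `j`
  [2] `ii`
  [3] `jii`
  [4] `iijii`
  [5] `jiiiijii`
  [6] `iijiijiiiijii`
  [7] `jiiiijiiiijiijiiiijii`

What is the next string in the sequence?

This is a Fibonacci-style word recurrence s(k) = s(k−2)·s(k−1): e.g. j·ii = jii.
The next term joins iijiijiiiijii and jiiiijiiiijiijiiiijii.

iijiijiiiijiijiiiijiiiijiijiiiijii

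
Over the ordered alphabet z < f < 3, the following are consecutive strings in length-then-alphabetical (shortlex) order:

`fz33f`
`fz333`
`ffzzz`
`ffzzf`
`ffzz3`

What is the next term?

The successor of ffzz3 increments the rightmost position that isn't already 3 and resets every position after it to z.

ffzfz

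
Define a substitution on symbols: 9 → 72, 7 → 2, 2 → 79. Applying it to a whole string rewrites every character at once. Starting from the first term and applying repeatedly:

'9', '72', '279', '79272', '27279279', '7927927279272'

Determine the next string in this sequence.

Replace each of the 13 characters of 7927927279272 in place — 2 72 79 2 72 79 2 79 2 72 79 2 79 — and concatenate.

272792727927927279279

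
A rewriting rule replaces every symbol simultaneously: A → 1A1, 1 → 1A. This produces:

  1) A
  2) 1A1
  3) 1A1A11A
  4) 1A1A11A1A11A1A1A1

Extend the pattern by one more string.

φ(1A1A11A1A11A1A1A1) expands symbol-by-symbol to 1A 1A1 1A 1A1 1A 1A 1A1 1A 1A1 1A 1A 1A1 1A 1A1 1A 1A1 1A; joining the 17 pieces gives the next term.

1A1A11A1A11A1A1A11A1A11A1A1A11A1A11A1A11A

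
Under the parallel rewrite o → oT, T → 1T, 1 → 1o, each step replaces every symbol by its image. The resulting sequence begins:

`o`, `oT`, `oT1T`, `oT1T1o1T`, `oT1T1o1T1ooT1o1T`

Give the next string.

Rewriting the 16 symbols of oT1T1o1T1ooT1o1T one by one yields oT 1T 1o 1T 1o oT 1o 1T 1o oT oT 1T 1o oT 1o 1T; concatenated:

oT1T1o1T1ooT1o1T1ooToT1T1ooT1o1T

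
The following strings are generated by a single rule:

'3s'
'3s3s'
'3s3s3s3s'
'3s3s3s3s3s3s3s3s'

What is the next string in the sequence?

Every step duplicates the string.
One more doubling of 3s3s3s3s3s3s3s3s gives the answer.

3s3s3s3s3s3s3s3s3s3s3s3s3s3s3s3s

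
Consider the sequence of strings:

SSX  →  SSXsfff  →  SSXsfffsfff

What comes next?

SSXsfffsfffsfff

Every step adds sfff to the end: s(k+1) = s(k)·sfff.
One more step from SSXsfffsfff gives the answer.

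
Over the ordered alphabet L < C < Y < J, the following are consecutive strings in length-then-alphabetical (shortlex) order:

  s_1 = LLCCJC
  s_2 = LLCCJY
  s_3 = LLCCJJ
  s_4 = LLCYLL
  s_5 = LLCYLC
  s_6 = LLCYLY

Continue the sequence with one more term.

LLCYLJ

Treat LLCYLY as a base-4 numeral over the given alphabet and add one, carrying through any trailing J's.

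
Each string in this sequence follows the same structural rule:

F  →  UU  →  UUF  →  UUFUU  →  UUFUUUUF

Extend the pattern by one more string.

This is a Fibonacci-style word recurrence s(k) = s(k−1)·s(k−2): e.g. UU·F = UUF.
Continuing: UUFUUUUF · UUFUU gives term 6.

UUFUUUUFUUFUU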